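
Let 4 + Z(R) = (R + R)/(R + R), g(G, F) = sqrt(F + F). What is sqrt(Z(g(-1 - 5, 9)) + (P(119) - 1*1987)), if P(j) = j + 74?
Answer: I*sqrt(1797) ≈ 42.391*I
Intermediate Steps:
g(G, F) = sqrt(2)*sqrt(F) (g(G, F) = sqrt(2*F) = sqrt(2)*sqrt(F))
P(j) = 74 + j
Z(R) = -3 (Z(R) = -4 + (R + R)/(R + R) = -4 + (2*R)/((2*R)) = -4 + (2*R)*(1/(2*R)) = -4 + 1 = -3)
sqrt(Z(g(-1 - 5, 9)) + (P(119) - 1*1987)) = sqrt(-3 + ((74 + 119) - 1*1987)) = sqrt(-3 + (193 - 1987)) = sqrt(-3 - 1794) = sqrt(-1797) = I*sqrt(1797)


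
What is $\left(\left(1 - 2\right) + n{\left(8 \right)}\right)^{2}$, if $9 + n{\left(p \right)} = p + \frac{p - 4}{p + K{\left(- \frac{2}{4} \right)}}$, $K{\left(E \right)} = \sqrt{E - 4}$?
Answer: $\frac{36 \left(- 7 i + 4 \sqrt{2}\right)}{- 119 i + 48 \sqrt{2}} \approx 2.3343 + 0.37976 i$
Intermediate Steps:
$K{\left(E \right)} = \sqrt{-4 + E}$
$n{\left(p \right)} = -9 + p + \frac{-4 + p}{p + \frac{3 i \sqrt{2}}{2}}$ ($n{\left(p \right)} = -9 + \left(p + \frac{p - 4}{p + \sqrt{-4 - \frac{2}{4}}}\right) = -9 + \left(p + \frac{-4 + p}{p + \sqrt{-4 - \frac{1}{2}}}\right) = -9 + \left(p + \frac{-4 + p}{p + \sqrt{- \frac{9}{2}}}\right) = -9 + \left(p + \frac{-4 + p}{p + \frac{3 i \sqrt{2}}{2}}\right) = -9 + p + \frac{-4 + p}{p + \frac{3 i \sqrt{2}}{2}}$)
$\left(\left(1 - 2\right) + n{\left(8 \right)}\right)^{2} = \left(\left(1 - 2\right) + \frac{-8 - 128 + 2 \cdot 8^{2} - 27 i \sqrt{2} + 3 i 8 \sqrt{2}}{2 \cdot 8 + 3 i \sqrt{2}}\right)^{2} = \left(-1 + \frac{-8 - 128 + 2 \cdot 64 - 27 i \sqrt{2} + 24 i \sqrt{2}}{16 + 3 i \sqrt{2}}\right)^{2} = \left(-1 + \frac{-8 - 128 + 128 - 27 i \sqrt{2} + 24 i \sqrt{2}}{16 + 3 i \sqrt{2}}\right)^{2} = \left(-1 + \frac{-8 - 3 i \sqrt{2}}{16 + 3 i \sqrt{2}}\right)^{2}$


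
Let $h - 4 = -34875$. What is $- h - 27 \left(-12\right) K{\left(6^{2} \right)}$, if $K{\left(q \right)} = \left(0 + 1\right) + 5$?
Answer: $36815$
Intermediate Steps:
$h = -34871$ ($h = 4 - 34875 = -34871$)
$K{\left(q \right)} = 6$ ($K{\left(q \right)} = 1 + 5 = 6$)
$- h - 27 \left(-12\right) K{\left(6^{2} \right)} = \left(-1\right) \left(-34871\right) - 27 \left(-12\right) 6 = 34871 - \left(-324\right) 6 = 34871 - -1944 = 34871 + 1944 = 36815$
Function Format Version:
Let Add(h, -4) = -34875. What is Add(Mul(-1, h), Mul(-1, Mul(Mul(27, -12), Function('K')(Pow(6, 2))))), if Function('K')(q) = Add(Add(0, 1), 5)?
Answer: 36815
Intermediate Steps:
h = -34871 (h = Add(4, -34875) = -34871)
Function('K')(q) = 6 (Function('K')(q) = Add(1, 5) = 6)
Add(Mul(-1, h), Mul(-1, Mul(Mul(27, -12), Function('K')(Pow(6, 2))))) = Add(Mul(-1, -34871), Mul(-1, Mul(Mul(27, -12), 6))) = Add(34871, Mul(-1, Mul(-324, 6))) = Add(34871, Mul(-1, -1944)) = Add(34871, 1944) = 36815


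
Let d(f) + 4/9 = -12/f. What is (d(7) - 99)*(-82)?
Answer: 522586/63 ≈ 8295.0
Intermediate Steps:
d(f) = -4/9 - 12/f
(d(7) - 99)*(-82) = ((-4/9 - 12/7) - 99)*(-82) = (-136/63 - 99)*(-82) = -6373/63*(-82) = 522586/63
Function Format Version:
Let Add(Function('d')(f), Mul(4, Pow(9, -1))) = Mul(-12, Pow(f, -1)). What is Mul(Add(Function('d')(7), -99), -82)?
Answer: Rational(522586, 63) ≈ 8295.0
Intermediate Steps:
Function('d')(f) = Add(Rational(-4, 9), Mul(-12, Pow(f, -1)))
Mul(Add(Function('d')(7), -99), -82) = Mul(Add(Add(Rational(-4, 9), Mul(-12, Pow(7, -1))), -99), -82) = Mul(Add(Add(Rational(-4, 9), Mul(-12, Rational(1, 7))), -99), -82) = Mul(Add(Add(Rational(-4, 9), Rational(-12, 7)), -99), -82) = Mul(Add(Rational(-136, 63), -99), -82) = Mul(Rational(-6373, 63), -82) = Rational(522586, 63)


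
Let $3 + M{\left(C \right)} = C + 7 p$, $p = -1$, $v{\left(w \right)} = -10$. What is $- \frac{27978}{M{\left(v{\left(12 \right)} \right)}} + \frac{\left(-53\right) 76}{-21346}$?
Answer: $\frac{149324737}{106730} \approx 1399.1$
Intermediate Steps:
$M{\left(C \right)} = -10 + C$ ($M{\left(C \right)} = -3 + \left(C + 7 \left(-1\right)\right) = -3 + \left(C - 7\right) = -3 + \left(-7 + C\right) = -10 + C$)
$- \frac{27978}{M{\left(v{\left(12 \right)} \right)}} + \frac{\left(-53\right) 76}{-21346} = - \frac{27978}{-10 - 10} + \frac{\left(-53\right) 76}{-21346} = - \frac{27978}{-20} - - \frac{2014}{10673} = \left(-27978\right) \left(- \frac{1}{20}\right) + \frac{2014}{10673} = \frac{13989}{10} + \frac{2014}{10673} = \frac{149324737}{106730}$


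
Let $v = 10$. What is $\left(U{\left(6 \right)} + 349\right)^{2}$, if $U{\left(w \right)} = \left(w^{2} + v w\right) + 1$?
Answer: $198916$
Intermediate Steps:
$U{\left(w \right)} = 1 + w^{2} + 10 w$ ($U{\left(w \right)} = \left(w^{2} + 10 w\right) + 1 = 1 + w^{2} + 10 w$)
$\left(U{\left(6 \right)} + 349\right)^{2} = \left(\left(1 + 6^{2} + 10 \cdot 6\right) + 349\right)^{2} = \left(\left(1 + 36 + 60\right) + 349\right)^{2} = \left(97 + 349\right)^{2} = 446^{2} = 198916$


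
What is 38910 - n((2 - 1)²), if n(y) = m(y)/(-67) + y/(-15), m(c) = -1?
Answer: 39104602/1005 ≈ 38910.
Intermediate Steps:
n(y) = 1/67 - y/15 (n(y) = -1/(-67) + y/(-15) = -1*(-1/67) + y*(-1/15) = 1/67 - y/15)
38910 - n((2 - 1)²) = 38910 - (1/67 - (2 - 1)²/15) = 38910 - (1/67 - 1/15*1²) = 38910 - (1/67 - 1/15*1) = 38910 - (1/67 - 1/15) = 38910 - 1*(-52/1005) = 38910 + 52/1005 = 39104602/1005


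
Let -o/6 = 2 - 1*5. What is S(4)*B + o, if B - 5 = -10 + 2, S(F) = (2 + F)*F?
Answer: -54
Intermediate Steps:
S(F) = F*(2 + F)
o = 18 (o = -6*(2 - 1*5) = -6*(2 - 5) = -6*(-3) = 18)
B = -3 (B = 5 + (-10 + 2) = 5 - 8 = -3)
S(4)*B + o = (4*(2 + 4))*(-3) + 18 = (4*6)*(-3) + 18 = 24*(-3) + 18 = -72 + 18 = -54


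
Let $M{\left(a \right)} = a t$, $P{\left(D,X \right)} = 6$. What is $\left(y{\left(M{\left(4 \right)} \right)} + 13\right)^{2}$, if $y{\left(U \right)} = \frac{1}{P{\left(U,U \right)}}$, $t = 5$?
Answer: $\frac{6241}{36} \approx 173.36$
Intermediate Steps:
$M{\left(a \right)} = 5 a$ ($M{\left(a \right)} = a 5 = 5 a$)
$y{\left(U \right)} = \frac{1}{6}$
$\left(y{\left(M{\left(4 \right)} \right)} + 13\right)^{2} = \left(\frac{1}{6} + 13\right)^{2} = \left(\frac{79}{6}\right)^{2} = \frac{6241}{36}$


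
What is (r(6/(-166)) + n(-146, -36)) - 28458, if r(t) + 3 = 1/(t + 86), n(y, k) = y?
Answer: -204110862/7135 ≈ -28607.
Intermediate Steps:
r(t) = -3 + 1/(86 + t) (r(t) = -3 + 1/(t + 86) = -3 + 1/(86 + t))
(r(6/(-166)) + n(-146, -36)) - 28458 = ((-257 - 18/(-166))/(86 + 6/(-166)) - 146) - 28458 = ((-257 - 18*(-1)/166)/(86 + 6*(-1/166)) - 146) - 28458 = ((-257 - 3*(-3/83))/(86 - 3/83) - 146) - 28458 = ((-257 + 9/83)/(7135/83) - 146) - 28458 = ((83/7135)*(-21322/83) - 146) - 28458 = (-21322/7135 - 146) - 28458 = -1063032/7135 - 28458 = -204110862/7135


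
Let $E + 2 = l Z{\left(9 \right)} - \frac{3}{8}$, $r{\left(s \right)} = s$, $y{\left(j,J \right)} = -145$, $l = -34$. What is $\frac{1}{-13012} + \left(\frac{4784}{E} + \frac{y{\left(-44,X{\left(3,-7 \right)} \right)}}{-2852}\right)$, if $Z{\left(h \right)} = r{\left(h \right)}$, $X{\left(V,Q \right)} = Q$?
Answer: $- \frac{88477183827}{5721932663} \approx -15.463$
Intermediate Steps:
$Z{\left(h \right)} = h$
$E = - \frac{2467}{8}$ ($E = -2 - \left(306 + \frac{3}{8}\right) = -2 - \frac{2451}{8} = - \frac{2467}{8} \approx -308.38$)
$\frac{1}{-13012} + \left(\frac{4784}{E} + \frac{y{\left(-44,X{\left(3,-7 \right)} \right)}}{-2852}\right) = \frac{1}{-13012} + \left(\frac{4784}{- \frac{2467}{8}} - \frac{145}{-2852}\right) = - \frac{1}{13012} + \left(4784 \left(- \frac{8}{2467}\right) - - \frac{145}{2852}\right) = - \frac{1}{13012} + \left(- \frac{38272}{2467} + \frac{145}{2852}\right) = - \frac{1}{13012} - \frac{108794029}{7035884} = - \frac{88477183827}{5721932663}$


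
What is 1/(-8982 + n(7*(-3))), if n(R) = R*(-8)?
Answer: -1/8814 ≈ -0.00011346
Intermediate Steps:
n(R) = -8*R
1/(-8982 + n(7*(-3))) = 1/(-8982 - 56*(-3)) = 1/(-8982 - 8*(-21)) = 1/(-8982 + 168) = 1/(-8814) = -1/8814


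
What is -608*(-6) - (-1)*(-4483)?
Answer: -835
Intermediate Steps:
-608*(-6) - (-1)*(-4483) = 3648 - 1*4483 = 3648 - 4483 = -835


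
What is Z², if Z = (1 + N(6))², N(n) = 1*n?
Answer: 2401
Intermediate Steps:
N(n) = n
Z = 49 (Z = (1 + 6)² = 7² = 49)
Z² = 49² = 2401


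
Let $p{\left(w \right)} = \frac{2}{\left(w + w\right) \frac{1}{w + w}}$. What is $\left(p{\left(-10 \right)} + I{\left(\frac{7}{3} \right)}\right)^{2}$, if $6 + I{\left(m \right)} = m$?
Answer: $\frac{25}{9} \approx 2.7778$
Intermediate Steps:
$I{\left(m \right)} = -6 + m$
$p{\left(w \right)} = 2$ ($p{\left(w \right)} = \frac{2}{2 w \frac{1}{2 w}} = \frac{2}{1} = 2 \cdot 1 = 2$)
$\left(p{\left(-10 \right)} + I{\left(\frac{7}{3} \right)}\right)^{2} = \left(2 - \left(6 - \frac{7}{3}\right)\right)^{2} = \left(2 + \left(-6 + 7 \cdot \frac{1}{3}\right)\right)^{2} = \left(2 + \left(-6 + \frac{7}{3}\right)\right)^{2} = \left(2 - \frac{11}{3}\right)^{2} = \left(- \frac{5}{3}\right)^{2} = \frac{25}{9}$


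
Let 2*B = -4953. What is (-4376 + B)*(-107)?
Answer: 1466435/2 ≈ 7.3322e+5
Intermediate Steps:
B = -4953/2 (B = (½)*(-4953) = -4953/2 ≈ -2476.5)
(-4376 + B)*(-107) = (-4376 - 4953/2)*(-107) = -13705/2*(-107) = 1466435/2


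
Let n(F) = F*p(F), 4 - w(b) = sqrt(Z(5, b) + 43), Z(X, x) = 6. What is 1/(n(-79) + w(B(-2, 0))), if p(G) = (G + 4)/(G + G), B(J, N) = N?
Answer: -2/81 ≈ -0.024691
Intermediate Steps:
p(G) = (4 + G)/(2*G) (p(G) = (4 + G)/((2*G)) = (4 + G)*(1/(2*G)) = (4 + G)/(2*G))
w(b) = -3 (w(b) = 4 - sqrt(6 + 43) = 4 - sqrt(49) = 4 - 1*7 = 4 - 7 = -3)
n(F) = 2 + F/2 (n(F) = F*((4 + F)/(2*F)) = 2 + F/2)
1/(n(-79) + w(B(-2, 0))) = 1/((2 + (1/2)*(-79)) - 3) = 1/((2 - 79/2) - 3) = 1/(-75/2 - 3) = 1/(-81/2) = -2/81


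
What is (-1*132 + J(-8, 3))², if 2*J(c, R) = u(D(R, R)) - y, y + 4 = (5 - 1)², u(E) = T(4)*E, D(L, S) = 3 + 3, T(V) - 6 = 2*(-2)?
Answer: 17424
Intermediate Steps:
T(V) = 2 (T(V) = 6 + 2*(-2) = 6 - 4 = 2)
D(L, S) = 6
u(E) = 2*E
y = 12 (y = -4 + (5 - 1)² = -4 + 4² = -4 + 16 = 12)
J(c, R) = 0 (J(c, R) = (2*6 - 1*12)/2 = (12 - 12)/2 = (½)*0 = 0)
(-1*132 + J(-8, 3))² = (-1*132 + 0)² = (-132 + 0)² = (-132)² = 17424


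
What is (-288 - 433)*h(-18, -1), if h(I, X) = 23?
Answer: -16583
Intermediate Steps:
(-288 - 433)*h(-18, -1) = (-288 - 433)*23 = -721*23 = -16583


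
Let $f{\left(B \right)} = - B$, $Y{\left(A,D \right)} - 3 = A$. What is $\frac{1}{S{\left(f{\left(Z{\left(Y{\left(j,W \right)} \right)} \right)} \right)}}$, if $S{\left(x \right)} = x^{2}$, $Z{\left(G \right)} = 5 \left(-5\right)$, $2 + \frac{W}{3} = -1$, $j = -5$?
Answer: $\frac{1}{625} \approx 0.0016$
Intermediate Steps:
$W = -9$ ($W = -6 + 3 \left(-1\right) = -6 - 3 = -9$)
$Y{\left(A,D \right)} = 3 + A$
$Z{\left(G \right)} = -25$
$\frac{1}{S{\left(f{\left(Z{\left(Y{\left(j,W \right)} \right)} \right)} \right)}} = \frac{1}{\left(\left(-1\right) \left(-25\right)\right)^{2}} = \frac{1}{25^{2}} = \frac{1}{625}$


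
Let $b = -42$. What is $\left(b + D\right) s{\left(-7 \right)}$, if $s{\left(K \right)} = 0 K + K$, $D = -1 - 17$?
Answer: $420$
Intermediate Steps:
$D = -18$ ($D = -1 - 17 = -18$)
$s{\left(K \right)} = K$ ($s{\left(K \right)} = 0 + K = K$)
$\left(b + D\right) s{\left(-7 \right)} = \left(-42 - 18\right) \left(-7\right) = \left(-60\right) \left(-7\right) = 420$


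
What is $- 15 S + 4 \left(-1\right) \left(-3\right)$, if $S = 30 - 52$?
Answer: $342$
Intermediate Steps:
$S = -22$
$- 15 S + 4 \left(-1\right) \left(-3\right) = \left(-15\right) \left(-22\right) + 4 \left(-1\right) \left(-3\right) = 330 - -12 = 330 + 12 = 342$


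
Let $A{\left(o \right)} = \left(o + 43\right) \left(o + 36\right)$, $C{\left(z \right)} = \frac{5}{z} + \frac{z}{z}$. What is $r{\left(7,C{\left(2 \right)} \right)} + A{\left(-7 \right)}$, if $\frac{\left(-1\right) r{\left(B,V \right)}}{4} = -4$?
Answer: $1060$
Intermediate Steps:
$C{\left(z \right)} = 1 + \frac{5}{z}$ ($C{\left(z \right)} = \frac{5}{z} + 1 = 1 + \frac{5}{z}$)
$r{\left(B,V \right)} = 16$ ($r{\left(B,V \right)} = \left(-4\right) \left(-4\right) = 16$)
$A{\left(o \right)} = \left(36 + o\right) \left(43 + o\right)$ ($A{\left(o \right)} = \left(43 + o\right) \left(36 + o\right) = \left(36 + o\right) \left(43 + o\right)$)
$r{\left(7,C{\left(2 \right)} \right)} + A{\left(-7 \right)} = 16 + \left(1548 + \left(-7\right)^{2} + 79 \left(-7\right)\right) = 16 + \left(1548 + 49 - 553\right) = 16 + 1044 = 1060$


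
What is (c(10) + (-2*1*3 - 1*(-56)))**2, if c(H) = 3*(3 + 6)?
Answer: 5929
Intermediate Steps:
c(H) = 27 (c(H) = 3*9 = 27)
(c(10) + (-2*1*3 - 1*(-56)))**2 = (27 + (-2*1*3 - 1*(-56)))**2 = (27 + (-2*3 + 56))**2 = (27 + (-6 + 56))**2 = (27 + 50)**2 = 77**2 = 5929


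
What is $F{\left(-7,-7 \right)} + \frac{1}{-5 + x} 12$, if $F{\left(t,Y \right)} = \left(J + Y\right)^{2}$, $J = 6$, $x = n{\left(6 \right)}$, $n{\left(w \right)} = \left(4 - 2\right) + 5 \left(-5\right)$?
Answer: $\frac{4}{7} \approx 0.57143$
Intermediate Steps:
$n{\left(w \right)} = -23$ ($n{\left(w \right)} = 2 - 25 = -23$)
$x = -23$
$F{\left(t,Y \right)} = \left(6 + Y\right)^{2}$
$F{\left(-7,-7 \right)} + \frac{1}{-5 + x} 12 = \left(6 - 7\right)^{2} + \frac{1}{-5 - 23} \cdot 12 = \left(-1\right)^{2} + \frac{1}{-28} \cdot 12 = 1 - \frac{3}{7} = \frac{4}{7}$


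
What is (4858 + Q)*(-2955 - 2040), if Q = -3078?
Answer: -8891100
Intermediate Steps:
(4858 + Q)*(-2955 - 2040) = (4858 - 3078)*(-2955 - 2040) = 1780*(-4995) = -8891100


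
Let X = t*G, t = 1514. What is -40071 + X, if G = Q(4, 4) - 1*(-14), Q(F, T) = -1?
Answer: -20389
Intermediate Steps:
G = 13 (G = -1 - 1*(-14) = -1 + 14 = 13)
X = 19682 (X = 1514*13 = 19682)
-40071 + X = -40071 + 19682 = -20389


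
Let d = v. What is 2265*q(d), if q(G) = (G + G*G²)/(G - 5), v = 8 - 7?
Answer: -2265/2 ≈ -1132.5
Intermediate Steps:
v = 1
d = 1
q(G) = (G + G³)/(-5 + G)
2265*q(d) = 2265*((1 + 1³)/(-5 + 1)) = 2265*((1 + 1)/(-4)) = 2265*(-¼*2) = 2265*(-½) = -2265/2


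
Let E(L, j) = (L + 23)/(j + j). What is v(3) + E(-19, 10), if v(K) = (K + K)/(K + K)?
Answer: 6/5 ≈ 1.2000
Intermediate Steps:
v(K) = 1 (v(K) = (2*K)/((2*K)) = (2*K)*(1/(2*K)) = 1)
E(L, j) = (23 + L)/(2*j) (E(L, j) = (23 + L)/((2*j)) = (23 + L)*(1/(2*j)) = (23 + L)/(2*j))
v(3) + E(-19, 10) = 1 + (1/2)*(23 - 19)/10 = 1 + (1/2)*(1/10)*4 = 1 + 1/5 = 6/5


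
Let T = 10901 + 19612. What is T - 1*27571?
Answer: 2942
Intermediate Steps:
T = 30513
T - 1*27571 = 30513 - 1*27571 = 30513 - 27571 = 2942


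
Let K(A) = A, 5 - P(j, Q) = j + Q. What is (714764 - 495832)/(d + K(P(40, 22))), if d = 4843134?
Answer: 218932/4843077 ≈ 0.045205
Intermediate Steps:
P(j, Q) = 5 - Q - j (P(j, Q) = 5 - (j + Q) = 5 - (Q + j) = 5 + (-Q - j) = 5 - Q - j)
(714764 - 495832)/(d + K(P(40, 22))) = (714764 - 495832)/(4843134 + (5 - 1*22 - 1*40)) = 218932/(4843134 + (5 - 22 - 40)) = 218932/(4843134 - 57) = 218932/4843077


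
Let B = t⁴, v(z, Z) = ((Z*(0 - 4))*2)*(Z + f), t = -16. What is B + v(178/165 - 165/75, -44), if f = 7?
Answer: 52512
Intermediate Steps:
v(z, Z) = -8*Z*(7 + Z) (v(z, Z) = ((Z*(0 - 4))*2)*(Z + 7) = ((Z*(-4))*2)*(7 + Z) = (-4*Z*2)*(7 + Z) = (-8*Z)*(7 + Z) = -8*Z*(7 + Z))
B = 65536 (B = (-16)⁴ = 65536)
B + v(178/165 - 165/75, -44) = 65536 - 8*(-44)*(7 - 44) = 65536 - 8*(-44)*(-37) = 65536 - 13024 = 52512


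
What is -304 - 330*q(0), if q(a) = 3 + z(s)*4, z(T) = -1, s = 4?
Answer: 26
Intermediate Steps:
q(a) = -1 (q(a) = 3 - 1*4 = 3 - 4 = -1)
-304 - 330*q(0) = -304 - 330*(-1) = -304 + 330 = 26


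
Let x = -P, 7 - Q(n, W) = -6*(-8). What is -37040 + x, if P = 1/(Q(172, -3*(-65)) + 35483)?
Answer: -1312771681/35442 ≈ -37040.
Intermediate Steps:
Q(n, W) = -41 (Q(n, W) = 7 - (-6)*(-8) = 7 - 1*48 = 7 - 48 = -41)
P = 1/35442 (P = 1/(-41 + 35483) = 1/35442 ≈ 2.8215e-5)
x = -1/35442 (x = -1*1/35442 = -1/35442 ≈ -2.8215e-5)
-37040 + x = -37040 - 1/35442 = -1312771681/35442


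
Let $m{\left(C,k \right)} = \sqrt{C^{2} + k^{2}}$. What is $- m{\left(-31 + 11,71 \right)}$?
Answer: $- \sqrt{5441} \approx -73.763$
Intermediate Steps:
$- m{\left(-31 + 11,71 \right)} = - \sqrt{\left(-31 + 11\right)^{2} + 71^{2}} = - \sqrt{\left(-20\right)^{2} + 5041} = - \sqrt{400 + 5041} = - \sqrt{5441}$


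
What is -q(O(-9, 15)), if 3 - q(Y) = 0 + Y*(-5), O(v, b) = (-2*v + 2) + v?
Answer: -58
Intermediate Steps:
O(v, b) = 2 - v (O(v, b) = (2 - 2*v) + v = 2 - v)
q(Y) = 3 + 5*Y (q(Y) = 3 - (0 + Y*(-5)) = 3 - (0 - 5*Y) = 3 - (-5)*Y = 3 + 5*Y)
-q(O(-9, 15)) = -(3 + 5*(2 - 1*(-9))) = -(3 + 5*(2 + 9)) = -(3 + 5*11) = -(3 + 55) = -1*58 = -58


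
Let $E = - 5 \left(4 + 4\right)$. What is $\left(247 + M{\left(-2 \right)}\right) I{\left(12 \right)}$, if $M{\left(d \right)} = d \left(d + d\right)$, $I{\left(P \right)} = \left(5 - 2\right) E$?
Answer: $-30600$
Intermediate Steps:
$E = -40$ ($E = \left(-5\right) 8 = -40$)
$I{\left(P \right)} = -120$ ($I{\left(P \right)} = \left(5 - 2\right) \left(-40\right) = 3 \left(-40\right) = -120$)
$M{\left(d \right)} = 2 d^{2}$ ($M{\left(d \right)} = d 2 d = 2 d^{2}$)
$\left(247 + M{\left(-2 \right)}\right) I{\left(12 \right)} = \left(247 + 2 \left(-2\right)^{2}\right) \left(-120\right) = \left(247 + 2 \cdot 4\right) \left(-120\right) = \left(247 + 8\right) \left(-120\right) = 255 \left(-120\right) = -30600$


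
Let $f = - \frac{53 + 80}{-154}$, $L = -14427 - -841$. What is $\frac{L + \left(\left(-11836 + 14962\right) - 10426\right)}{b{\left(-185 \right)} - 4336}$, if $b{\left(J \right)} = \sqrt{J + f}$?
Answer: $\frac{1992357312}{413623763} + \frac{20886 i \sqrt{89122}}{413623763} \approx 4.8168 + 0.015074 i$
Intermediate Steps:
$L = -13586$ ($L = -14427 + 841 = -13586$)
$f = \frac{19}{22}$ ($f = - \frac{133 \left(-1\right)}{154} = \left(-1\right) \left(- \frac{19}{22}\right) = \frac{19}{22} \approx 0.86364$)
$b{\left(J \right)} = \sqrt{\frac{19}{22} + J}$ ($b{\left(J \right)} = \sqrt{J + \frac{19}{22}} = \sqrt{\frac{19}{22} + J}$)
$\frac{L + \left(\left(-11836 + 14962\right) - 10426\right)}{b{\left(-185 \right)} - 4336} = \frac{-13586 + \left(\left(-11836 + 14962\right) - 10426\right)}{\frac{\sqrt{418 + 484 \left(-185\right)}}{22} - 4336} = \frac{-13586 + \left(3126 - 10426\right)}{\frac{\sqrt{418 - 89540}}{22} - 4336} = \frac{-13586 - 7300}{\frac{\sqrt{-89122}}{22} - 4336} = - \frac{20886}{\frac{i \sqrt{89122}}{22} - 4336} = - \frac{20886}{-4336 + \frac{i \sqrt{89122}}{22}}$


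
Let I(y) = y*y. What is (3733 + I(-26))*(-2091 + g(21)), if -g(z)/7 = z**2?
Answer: -22829802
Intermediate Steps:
I(y) = y**2
g(z) = -7*z**2
(3733 + I(-26))*(-2091 + g(21)) = (3733 + (-26)**2)*(-2091 - 7*21**2) = (3733 + 676)*(-2091 - 7*441) = 4409*(-2091 - 3087) = 4409*(-5178) = -22829802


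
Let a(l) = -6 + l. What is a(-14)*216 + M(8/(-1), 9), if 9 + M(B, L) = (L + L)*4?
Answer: -4257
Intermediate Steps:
M(B, L) = -9 + 8*L (M(B, L) = -9 + (L + L)*4 = -9 + (2*L)*4 = -9 + 8*L)
a(-14)*216 + M(8/(-1), 9) = (-6 - 14)*216 + (-9 + 8*9) = -20*216 + (-9 + 72) = -4320 + 63 = -4257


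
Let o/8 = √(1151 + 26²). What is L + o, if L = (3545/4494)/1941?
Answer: 3545/8722854 + 24*√203 ≈ 341.95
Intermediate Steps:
L = 3545/8722854 (L = (3545*(1/4494))*(1/1941) = (3545/4494)*(1/1941) = 3545/8722854 ≈ 0.00040640)
o = 24*√203 (o = 8*√(1151 + 26²) = 8*√(1151 + 676) = 8*√1827 = 8*(3*√203) = 24*√203 ≈ 341.95)
L + o = 3545/8722854 + 24*√203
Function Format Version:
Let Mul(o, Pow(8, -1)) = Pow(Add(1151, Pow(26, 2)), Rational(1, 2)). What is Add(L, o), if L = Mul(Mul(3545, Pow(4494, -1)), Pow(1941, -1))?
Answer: Add(Rational(3545, 8722854), Mul(24, Pow(203, Rational(1, 2)))) ≈ 341.95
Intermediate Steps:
L = Rational(3545, 8722854) (L = Mul(Mul(3545, Rational(1, 4494)), Rational(1, 1941)) = Mul(Rational(3545, 4494), Rational(1, 1941)) = Rational(3545, 8722854) ≈ 0.00040640)
o = Mul(24, Pow(203, Rational(1, 2))) (o = Mul(8, Pow(Add(1151, Pow(26, 2)), Rational(1, 2))) = Mul(8, Pow(Add(1151, 676), Rational(1, 2))) = Mul(8, Pow(1827, Rational(1, 2))) = Mul(8, Mul(3, Pow(203, Rational(1, 2)))) = Mul(24, Pow(203, Rational(1, 2))) ≈ 341.95)
Add(L, o) = Add(Rational(3545, 8722854), Mul(24, Pow(203, Rational(1, 2))))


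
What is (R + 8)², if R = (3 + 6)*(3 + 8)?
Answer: 11449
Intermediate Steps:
R = 99 (R = 9*11 = 99)
(R + 8)² = (99 + 8)² = 107² = 11449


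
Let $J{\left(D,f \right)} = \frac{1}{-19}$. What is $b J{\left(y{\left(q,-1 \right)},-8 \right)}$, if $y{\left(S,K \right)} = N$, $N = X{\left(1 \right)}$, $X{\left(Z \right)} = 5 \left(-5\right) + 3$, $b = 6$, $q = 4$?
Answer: $- \frac{6}{19} \approx -0.31579$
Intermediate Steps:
$X{\left(Z \right)} = -22$ ($X{\left(Z \right)} = -25 + 3 = -22$)
$N = -22$
$y{\left(S,K \right)} = -22$
$J{\left(D,f \right)} = - \frac{1}{19}$
$b J{\left(y{\left(q,-1 \right)},-8 \right)} = 6 \left(- \frac{1}{19}\right) = - \frac{6}{19}$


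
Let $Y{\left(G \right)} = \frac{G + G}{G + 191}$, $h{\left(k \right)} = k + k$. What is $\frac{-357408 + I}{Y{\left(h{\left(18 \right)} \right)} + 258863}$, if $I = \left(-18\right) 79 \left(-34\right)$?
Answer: $- \frac{70156620}{58761973} \approx -1.1939$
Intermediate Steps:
$h{\left(k \right)} = 2 k$
$I = 48348$ ($I = \left(-1422\right) \left(-34\right) = 48348$)
$Y{\left(G \right)} = \frac{2 G}{191 + G}$
$\frac{-357408 + I}{Y{\left(h{\left(18 \right)} \right)} + 258863} = \frac{-357408 + 48348}{\frac{2 \cdot 2 \cdot 18}{191 + 2 \cdot 18} + 258863} = - \frac{309060}{2 \cdot 36 \frac{1}{191 + 36} + 258863} = - \frac{309060}{2 \cdot 36 \cdot \frac{1}{227} + 258863} = - \frac{309060}{\frac{72}{227} + 258863} = - \frac{309060}{\frac{58761973}{227}} = \left(-309060\right) \frac{227}{58761973} = - \frac{70156620}{58761973}$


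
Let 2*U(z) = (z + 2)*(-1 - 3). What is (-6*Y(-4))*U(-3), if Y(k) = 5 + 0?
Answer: -60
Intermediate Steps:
U(z) = -4 - 2*z (U(z) = ((z + 2)*(-1 - 3))/2 = ((2 + z)*(-4))/2 = (-8 - 4*z)/2 = -4 - 2*z)
Y(k) = 5
(-6*Y(-4))*U(-3) = (-6*5)*(-4 - 2*(-3)) = -30*(-4 + 6) = -30*2 = -60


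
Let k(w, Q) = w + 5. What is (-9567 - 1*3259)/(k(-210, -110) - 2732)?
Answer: 1166/267 ≈ 4.3670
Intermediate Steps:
k(w, Q) = 5 + w
(-9567 - 1*3259)/(k(-210, -110) - 2732) = (-9567 - 1*3259)/((5 - 210) - 2732) = (-9567 - 3259)/(-205 - 2732) = -12826/(-2937) = -12826*(-1/2937) = 1166/267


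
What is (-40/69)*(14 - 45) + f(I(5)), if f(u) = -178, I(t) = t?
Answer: -11042/69 ≈ -160.03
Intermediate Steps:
(-40/69)*(14 - 45) + f(I(5)) = (-40/69)*(14 - 45) - 178 = -40*1/69*(-31) - 178 = -40/69*(-31) - 178 = 1240/69 - 178 = -11042/69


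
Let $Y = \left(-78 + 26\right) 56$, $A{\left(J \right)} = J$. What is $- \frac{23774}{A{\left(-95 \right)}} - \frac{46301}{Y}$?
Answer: $\frac{73628483}{276640} \approx 266.15$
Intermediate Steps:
$Y = -2912$ ($Y = \left(-52\right) 56 = -2912$)
$- \frac{23774}{A{\left(-95 \right)}} - \frac{46301}{Y} = - \frac{23774}{-95} - \frac{46301}{-2912} = \left(-23774\right) \left(- \frac{1}{95}\right) - - \frac{46301}{2912} = \frac{23774}{95} + \frac{46301}{2912} = \frac{73628483}{276640}$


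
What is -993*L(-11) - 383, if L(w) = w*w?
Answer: -120536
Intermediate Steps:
L(w) = w**2
-993*L(-11) - 383 = -993*(-11)**2 - 383 = -993*121 - 383 = -120153 - 383 = -120536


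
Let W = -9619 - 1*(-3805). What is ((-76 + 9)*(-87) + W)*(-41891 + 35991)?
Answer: -88500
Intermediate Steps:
W = -5814 (W = -9619 + 3805 = -5814)
((-76 + 9)*(-87) + W)*(-41891 + 35991) = ((-76 + 9)*(-87) - 5814)*(-41891 + 35991) = (-67*(-87) - 5814)*(-5900) = (5829 - 5814)*(-5900) = 15*(-5900) = -88500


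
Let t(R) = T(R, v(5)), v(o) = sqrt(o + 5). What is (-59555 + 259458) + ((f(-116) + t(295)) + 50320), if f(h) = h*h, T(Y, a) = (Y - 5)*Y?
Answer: 349229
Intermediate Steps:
v(o) = sqrt(5 + o)
T(Y, a) = Y*(-5 + Y) (T(Y, a) = (-5 + Y)*Y = Y*(-5 + Y))
t(R) = R*(-5 + R)
f(h) = h**2
(-59555 + 259458) + ((f(-116) + t(295)) + 50320) = (-59555 + 259458) + (((-116)**2 + 295*(-5 + 295)) + 50320) = 199903 + ((13456 + 295*290) + 50320) = 199903 + ((13456 + 85550) + 50320) = 199903 + (99006 + 50320) = 199903 + 149326 = 349229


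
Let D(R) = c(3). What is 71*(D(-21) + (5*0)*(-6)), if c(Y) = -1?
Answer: -71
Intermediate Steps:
D(R) = -1
71*(D(-21) + (5*0)*(-6)) = 71*(-1 + (5*0)*(-6)) = 71*(-1 + 0*(-6)) = 71*(-1 + 0) = 71*(-1) = -71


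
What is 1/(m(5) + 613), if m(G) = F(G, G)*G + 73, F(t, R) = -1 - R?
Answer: 1/656 ≈ 0.0015244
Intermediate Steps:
m(G) = 73 + G*(-1 - G) (m(G) = (-1 - G)*G + 73 = G*(-1 - G) + 73 = 73 + G*(-1 - G))
1/(m(5) + 613) = 1/((73 - 1*5*(1 + 5)) + 613) = 1/((73 - 1*5*6) + 613) = 1/((73 - 30) + 613) = 1/(43 + 613) = 1/656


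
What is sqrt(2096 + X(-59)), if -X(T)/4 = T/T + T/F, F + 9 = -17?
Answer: sqrt(352014)/13 ≈ 45.639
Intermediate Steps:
F = -26 (F = -9 - 17 = -26)
X(T) = -4 + 2*T/13 (X(T) = -4*(T/T + T/(-26)) = -4*(1 + T*(-1/26)) = -4*(1 - T/26) = -4 + 2*T/13)
sqrt(2096 + X(-59)) = sqrt(2096 + (-4 + (2/13)*(-59))) = sqrt(2096 + (-4 - 118/13)) = sqrt(2096 - 170/13) = sqrt(27078/13) = sqrt(352014)/13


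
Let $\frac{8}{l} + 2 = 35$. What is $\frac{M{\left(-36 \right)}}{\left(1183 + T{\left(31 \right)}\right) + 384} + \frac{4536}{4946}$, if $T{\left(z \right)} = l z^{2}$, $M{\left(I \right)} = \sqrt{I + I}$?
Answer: $\frac{2268}{2473} + \frac{198 i \sqrt{2}}{59399} \approx 0.9171 + 0.0047141 i$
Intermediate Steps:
$l = \frac{8}{33}$ ($l = \frac{8}{-2 + 35} = \frac{8}{33} \approx 0.24242$)
$M{\left(I \right)} = \sqrt{2} \sqrt{I}$ ($M{\left(I \right)} = \sqrt{2 I} = \sqrt{2} \sqrt{I}$)
$T{\left(z \right)} = \frac{8 z^{2}}{33}$
$\frac{M{\left(-36 \right)}}{\left(1183 + T{\left(31 \right)}\right) + 384} + \frac{4536}{4946} = \frac{\sqrt{2} \sqrt{-36}}{\left(1183 + \frac{8 \cdot 31^{2}}{33}\right) + 384} + \frac{4536}{4946} = \frac{\sqrt{2} \cdot 6 i}{\left(1183 + \frac{8}{33} \cdot 961\right) + 384} + 4536 \cdot \frac{1}{4946} = \frac{6 i \sqrt{2}}{\left(1183 + \frac{7688}{33}\right) + 384} + \frac{2268}{2473} = \frac{6 i \sqrt{2}}{\frac{46727}{33} + 384} + \frac{2268}{2473} = \frac{6 i \sqrt{2}}{\frac{59399}{33}} + \frac{2268}{2473} = 6 i \sqrt{2} \cdot \frac{33}{59399} + \frac{2268}{2473} = \frac{198 i \sqrt{2}}{59399} + \frac{2268}{2473} = \frac{2268}{2473} + \frac{198 i \sqrt{2}}{59399}$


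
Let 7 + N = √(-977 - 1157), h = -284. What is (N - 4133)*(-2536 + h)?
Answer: 11674800 - 2820*I*√2134 ≈ 1.1675e+7 - 1.3027e+5*I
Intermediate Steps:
N = -7 + I*√2134 (N = -7 + √(-977 - 1157) = -7 + √(-2134) = -7 + I*√2134 ≈ -7.0 + 46.195*I)
(N - 4133)*(-2536 + h) = ((-7 + I*√2134) - 4133)*(-2536 - 284) = (-4140 + I*√2134)*(-2820) = 11674800 - 2820*I*√2134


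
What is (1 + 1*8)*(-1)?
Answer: -9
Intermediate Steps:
(1 + 1*8)*(-1) = (1 + 8)*(-1) = 9*(-1) = -9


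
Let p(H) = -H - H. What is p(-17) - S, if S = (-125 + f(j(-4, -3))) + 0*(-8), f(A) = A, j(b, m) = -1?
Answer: 160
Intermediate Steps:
p(H) = -2*H
S = -126 (S = (-125 - 1) + 0*(-8) = -126 + 0 = -126)
p(-17) - S = -2*(-17) - 1*(-126) = 34 + 126 = 160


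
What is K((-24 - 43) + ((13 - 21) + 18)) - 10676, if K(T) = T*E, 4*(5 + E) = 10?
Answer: -21067/2 ≈ -10534.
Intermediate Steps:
E = -5/2 (E = -5 + (¼)*10 = -5 + 5/2 = -5/2 ≈ -2.5000)
K(T) = -5*T/2 (K(T) = T*(-5/2) = -5*T/2)
K((-24 - 43) + ((13 - 21) + 18)) - 10676 = -5*((-24 - 43) + ((13 - 21) + 18))/2 - 10676 = -5*(-67 + (-8 + 18))/2 - 10676 = -5*(-67 + 10)/2 - 10676 = -5/2*(-57) - 10676 = 285/2 - 10676 = -21067/2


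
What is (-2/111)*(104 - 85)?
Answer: -38/111 ≈ -0.34234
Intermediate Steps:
(-2/111)*(104 - 85) = -2*1/111*19 = -2/111*19 = -38/111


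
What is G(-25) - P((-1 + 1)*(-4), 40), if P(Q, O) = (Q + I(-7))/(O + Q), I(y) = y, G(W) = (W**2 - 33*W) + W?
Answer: 57007/40 ≈ 1425.2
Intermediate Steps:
G(W) = W**2 - 32*W
P(Q, O) = (-7 + Q)/(O + Q) (P(Q, O) = (Q - 7)/(O + Q) = (-7 + Q)/(O + Q))
G(-25) - P((-1 + 1)*(-4), 40) = -25*(-32 - 25) - (-7 + (-1 + 1)*(-4))/(40 + (-1 + 1)*(-4)) = -25*(-57) - (-7 + 0*(-4))/(40 + 0*(-4)) = 1425 - (-7 + 0)/(40 + 0) = 1425 - (-7)/40 = 1425 - 1*(-7/40) = 1425 + 7/40 = 57007/40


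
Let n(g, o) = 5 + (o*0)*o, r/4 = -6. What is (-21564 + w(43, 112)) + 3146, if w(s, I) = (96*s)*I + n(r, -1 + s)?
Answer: 443923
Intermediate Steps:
r = -24 (r = 4*(-6) = -24)
n(g, o) = 5 (n(g, o) = 5 + 0*o = 5 + 0 = 5)
w(s, I) = 5 + 96*I*s (w(s, I) = (96*s)*I + 5 = 96*I*s + 5 = 5 + 96*I*s)
(-21564 + w(43, 112)) + 3146 = (-21564 + (5 + 96*112*43)) + 3146 = (-21564 + (5 + 462336)) + 3146 = (-21564 + 462341) + 3146 = 440777 + 3146 = 443923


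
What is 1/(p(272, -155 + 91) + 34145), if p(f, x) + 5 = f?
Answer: 1/34412 ≈ 2.9060e-5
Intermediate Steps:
p(f, x) = -5 + f
1/(p(272, -155 + 91) + 34145) = 1/((-5 + 272) + 34145) = 1/(267 + 34145) = 1/34412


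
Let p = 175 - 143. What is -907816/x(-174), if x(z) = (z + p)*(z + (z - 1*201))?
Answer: -453908/38979 ≈ -11.645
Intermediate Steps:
p = 32
x(z) = (-201 + 2*z)*(32 + z) (x(z) = (z + 32)*(z + (z - 1*201)) = (32 + z)*(z + (z - 201)) = (32 + z)*(z + (-201 + z)) = (32 + z)*(-201 + 2*z) = (-201 + 2*z)*(32 + z))
-907816/x(-174) = -907816/(-6432 - 137*(-174) + 2*(-174)**2) = -907816/(-6432 + 23838 + 2*30276) = -907816/(-6432 + 23838 + 60552) = -907816/77958 = -907816*1/77958 = -453908/38979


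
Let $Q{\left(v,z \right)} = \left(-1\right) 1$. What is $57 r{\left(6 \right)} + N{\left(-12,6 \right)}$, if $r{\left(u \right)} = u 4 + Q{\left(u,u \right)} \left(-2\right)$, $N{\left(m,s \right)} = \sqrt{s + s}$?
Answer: $1482 + 2 \sqrt{3} \approx 1485.5$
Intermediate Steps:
$Q{\left(v,z \right)} = -1$
$N{\left(m,s \right)} = \sqrt{2} \sqrt{s}$ ($N{\left(m,s \right)} = \sqrt{2 s} = \sqrt{2} \sqrt{s}$)
$r{\left(u \right)} = 2 + 4 u$ ($r{\left(u \right)} = u 4 - -2 = 4 u + 2 = 2 + 4 u$)
$57 r{\left(6 \right)} + N{\left(-12,6 \right)} = 57 \left(2 + 4 \cdot 6\right) + \sqrt{2} \sqrt{6} = 57 \left(2 + 24\right) + 2 \sqrt{3} = 57 \cdot 26 + 2 \sqrt{3} = 1482 + 2 \sqrt{3}$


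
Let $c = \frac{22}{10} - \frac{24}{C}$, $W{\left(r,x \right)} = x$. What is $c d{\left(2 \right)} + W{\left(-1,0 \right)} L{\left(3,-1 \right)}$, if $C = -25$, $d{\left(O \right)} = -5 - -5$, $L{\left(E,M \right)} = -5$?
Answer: $0$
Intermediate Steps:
$d{\left(O \right)} = 0$ ($d{\left(O \right)} = -5 + 5 = 0$)
$c = \frac{79}{25}$ ($c = \frac{22}{10} - \frac{24}{-25} = 22 \cdot \frac{1}{10} - - \frac{24}{25} = \frac{11}{5} + \frac{24}{25} = \frac{79}{25} \approx 3.16$)
$c d{\left(2 \right)} + W{\left(-1,0 \right)} L{\left(3,-1 \right)} = \frac{79}{25} \cdot 0 + 0 \left(-5\right) = 0 + 0 = 0$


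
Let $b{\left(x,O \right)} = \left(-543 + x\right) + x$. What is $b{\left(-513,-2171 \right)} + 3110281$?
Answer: $3108712$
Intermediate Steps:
$b{\left(x,O \right)} = -543 + 2 x$
$b{\left(-513,-2171 \right)} + 3110281 = \left(-543 + 2 \left(-513\right)\right) + 3110281 = \left(-543 - 1026\right) + 3110281 = -1569 + 3110281 = 3108712$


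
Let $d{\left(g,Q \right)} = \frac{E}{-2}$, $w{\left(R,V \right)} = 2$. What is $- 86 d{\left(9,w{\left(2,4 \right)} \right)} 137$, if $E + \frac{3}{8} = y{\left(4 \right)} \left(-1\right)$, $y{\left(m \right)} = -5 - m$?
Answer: $\frac{406479}{8} \approx 50810.0$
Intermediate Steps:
$E = \frac{69}{8}$ ($E = - \frac{3}{8} + \left(-5 - 4\right) \left(-1\right) = - \frac{3}{8} - -9 = - \frac{3}{8} + 9 = \frac{69}{8} \approx 8.625$)
$d{\left(g,Q \right)} = - \frac{69}{16}$ ($d{\left(g,Q \right)} = \frac{1}{-2} \cdot \frac{69}{8} = \left(- \frac{1}{2}\right) \frac{69}{8} = - \frac{69}{16}$)
$- 86 d{\left(9,w{\left(2,4 \right)} \right)} 137 = - 86 \left(- \frac{69}{16}\right) 137 = - \frac{\left(-2967\right) 137}{8} = \left(-1\right) \left(- \frac{406479}{8}\right) = \frac{406479}{8}$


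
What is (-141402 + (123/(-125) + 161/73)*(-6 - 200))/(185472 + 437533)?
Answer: -1292589326/5684920625 ≈ -0.22737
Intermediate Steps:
(-141402 + (123/(-125) + 161/73)*(-6 - 200))/(185472 + 437533) = (-141402 + (123*(-1/125) + 161*(1/73))*(-206))/623005 = (-141402 + (-123/125 + 161/73)*(-206))*(1/623005) = (-141402 + (11146/9125)*(-206))*(1/623005) = (-141402 - 2296076/9125)*(1/623005) = -1292589326/9125*1/623005 = -1292589326/5684920625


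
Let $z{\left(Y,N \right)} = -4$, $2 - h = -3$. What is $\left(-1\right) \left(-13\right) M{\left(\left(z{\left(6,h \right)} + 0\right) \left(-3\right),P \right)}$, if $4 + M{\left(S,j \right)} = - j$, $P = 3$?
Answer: $-91$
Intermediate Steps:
$h = 5$ ($h = 2 - -3 = 2 + 3 = 5$)
$M{\left(S,j \right)} = -4 - j$
$\left(-1\right) \left(-13\right) M{\left(\left(z{\left(6,h \right)} + 0\right) \left(-3\right),P \right)} = \left(-1\right) \left(-13\right) \left(-4 - 3\right) = 13 \left(-4 - 3\right) = 13 \left(-7\right) = -91$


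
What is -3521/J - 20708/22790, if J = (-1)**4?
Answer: -40132149/11395 ≈ -3521.9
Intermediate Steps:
J = 1
-3521/J - 20708/22790 = -3521/1 - 20708/22790 = -3521*1 - 20708*1/22790 = -3521 - 10354/11395 = -40132149/11395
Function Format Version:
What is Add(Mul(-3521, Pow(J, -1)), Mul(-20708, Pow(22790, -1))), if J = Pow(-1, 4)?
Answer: Rational(-40132149, 11395) ≈ -3521.9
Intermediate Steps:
J = 1
Add(Mul(-3521, Pow(J, -1)), Mul(-20708, Pow(22790, -1))) = Add(Mul(-3521, Pow(1, -1)), Mul(-20708, Pow(22790, -1))) = Add(Mul(-3521, 1), Mul(-20708, Rational(1, 22790))) = Add(-3521, Rational(-10354, 11395)) = Rational(-40132149, 11395)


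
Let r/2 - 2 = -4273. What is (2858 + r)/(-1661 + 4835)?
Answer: -2842/1587 ≈ -1.7908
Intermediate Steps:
r = -8542 (r = 4 + 2*(-4273) = 4 - 8546 = -8542)
(2858 + r)/(-1661 + 4835) = (2858 - 8542)/(-1661 + 4835) = -5684/3174 = -5684*1/3174 = -2842/1587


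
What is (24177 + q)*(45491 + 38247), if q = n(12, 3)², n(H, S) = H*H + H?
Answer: 4062381594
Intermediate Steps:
n(H, S) = H + H² (n(H, S) = H² + H = H + H²)
q = 24336 (q = (12*(1 + 12))² = (12*13)² = 156² = 24336)
(24177 + q)*(45491 + 38247) = (24177 + 24336)*(45491 + 38247) = 48513*83738 = 4062381594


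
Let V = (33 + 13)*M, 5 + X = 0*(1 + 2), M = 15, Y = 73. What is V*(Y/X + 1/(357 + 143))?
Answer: -503631/50 ≈ -10073.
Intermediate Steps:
X = -5 (X = -5 + 0*(1 + 2) = -5 + 0*3 = -5 + 0 = -5)
V = 690 (V = (33 + 13)*15 = 46*15 = 690)
V*(Y/X + 1/(357 + 143)) = 690*(73/(-5) + 1/(357 + 143)) = 690*(73*(-⅕) + 1/500) = 690*(-73/5 + 1/500) = 690*(-7299/500) = -503631/50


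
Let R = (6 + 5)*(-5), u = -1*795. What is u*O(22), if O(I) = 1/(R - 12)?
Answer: 795/67 ≈ 11.866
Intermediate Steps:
u = -795
R = -55 (R = 11*(-5) = -55)
O(I) = -1/67 (O(I) = 1/(-55 - 12) = 1/(-67) = -1/67)
u*O(22) = -795*(-1/67) = 795/67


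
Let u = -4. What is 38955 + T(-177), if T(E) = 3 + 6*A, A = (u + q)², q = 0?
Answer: 39054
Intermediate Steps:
A = 16 (A = (-4 + 0)² = (-4)² = 16)
T(E) = 99 (T(E) = 3 + 6*16 = 3 + 96 = 99)
38955 + T(-177) = 38955 + 99 = 39054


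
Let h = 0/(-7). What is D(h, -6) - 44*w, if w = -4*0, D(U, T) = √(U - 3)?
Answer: I*√3 ≈ 1.732*I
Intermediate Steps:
h = 0 (h = 0*(-⅐) = 0)
D(U, T) = √(-3 + U)
w = 0
D(h, -6) - 44*w = √(-3 + 0) - 44*0 = √(-3) + 0 = I*√3 + 0 = I*√3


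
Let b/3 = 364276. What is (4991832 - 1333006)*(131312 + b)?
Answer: 4478915259640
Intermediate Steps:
b = 1092828 (b = 3*364276 = 1092828)
(4991832 - 1333006)*(131312 + b) = (4991832 - 1333006)*(131312 + 1092828) = 3658826*1224140 = 4478915259640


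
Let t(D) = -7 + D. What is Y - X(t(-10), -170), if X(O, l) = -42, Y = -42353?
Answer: -42311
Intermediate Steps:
Y - X(t(-10), -170) = -42353 - 1*(-42) = -42353 + 42 = -42311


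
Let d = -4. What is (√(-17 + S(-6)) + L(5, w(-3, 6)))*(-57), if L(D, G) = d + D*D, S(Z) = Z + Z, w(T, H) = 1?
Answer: -1197 - 57*I*√29 ≈ -1197.0 - 306.95*I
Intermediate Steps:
S(Z) = 2*Z
L(D, G) = -4 + D² (L(D, G) = -4 + D*D = -4 + D²)
(√(-17 + S(-6)) + L(5, w(-3, 6)))*(-57) = (√(-17 + 2*(-6)) + (-4 + 5²))*(-57) = (√(-17 - 12) + (-4 + 25))*(-57) = (√(-29) + 21)*(-57) = (I*√29 + 21)*(-57) = (21 + I*√29)*(-57) = -1197 - 57*I*√29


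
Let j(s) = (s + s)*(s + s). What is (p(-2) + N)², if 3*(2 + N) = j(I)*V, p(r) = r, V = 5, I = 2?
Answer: 4624/9 ≈ 513.78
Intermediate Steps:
j(s) = 4*s² (j(s) = (2*s)*(2*s) = 4*s²)
N = 74/3 (N = -2 + ((4*2²)*5)/3 = -2 + ((4*4)*5)/3 = -2 + (16*5)/3 = -2 + (⅓)*80 = -2 + 80/3 = 74/3 ≈ 24.667)
(p(-2) + N)² = (-2 + 74/3)² = (68/3)² = 4624/9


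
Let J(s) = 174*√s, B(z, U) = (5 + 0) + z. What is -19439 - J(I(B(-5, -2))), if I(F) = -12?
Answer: -19439 - 348*I*√3 ≈ -19439.0 - 602.75*I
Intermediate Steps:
B(z, U) = 5 + z
-19439 - J(I(B(-5, -2))) = -19439 - 174*√(-12) = -19439 - 174*2*I*√3 = -19439 - 348*I*√3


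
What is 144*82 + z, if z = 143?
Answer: 11951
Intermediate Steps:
144*82 + z = 144*82 + 143 = 11808 + 143 = 11951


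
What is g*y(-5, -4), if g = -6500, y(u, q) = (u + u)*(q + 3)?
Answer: -65000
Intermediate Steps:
y(u, q) = 2*u*(3 + q) (y(u, q) = (2*u)*(3 + q) = 2*u*(3 + q))
g*y(-5, -4) = -13000*(-5)*(3 - 4) = -13000*(-5)*(-1) = -6500*10 = -65000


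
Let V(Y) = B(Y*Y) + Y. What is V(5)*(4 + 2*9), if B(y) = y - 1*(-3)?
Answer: 726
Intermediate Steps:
B(y) = 3 + y (B(y) = y + 3 = 3 + y)
V(Y) = 3 + Y + Y² (V(Y) = (3 + Y*Y) + Y = (3 + Y²) + Y = 3 + Y + Y²)
V(5)*(4 + 2*9) = (3 + 5 + 5²)*(4 + 2*9) = (3 + 5 + 25)*(4 + 18) = 33*22 = 726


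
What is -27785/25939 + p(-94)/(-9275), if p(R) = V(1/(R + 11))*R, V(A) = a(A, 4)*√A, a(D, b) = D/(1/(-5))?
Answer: -27785/25939 + 94*I*√83/12779095 ≈ -1.0712 + 6.7014e-5*I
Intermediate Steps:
a(D, b) = -5*D (a(D, b) = D/(-⅕) = D*(-5) = -5*D)
V(A) = -5*A^(3/2) (V(A) = (-5*A)*√A = -5*A^(3/2))
p(R) = -5*R*(1/(11 + R))^(3/2) (p(R) = (-5*(1/(R + 11))^(3/2))*R = (-5*(1/(11 + R))^(3/2))*R = -5*R*(1/(11 + R))^(3/2))
-27785/25939 + p(-94)/(-9275) = -27785/25939 - 5*(-94)*√(1/(11 - 94))/(11 - 94)/(-9275) = -27785*1/25939 - 5*(-94)*√(1/(-83))/(-83)*(-1/9275) = -27785/25939 - 5*(-94)*√(-1/83)*(-1/83)*(-1/9275) = -27785/25939 - 5*(-94)*I*√83/83*(-1/83)*(-1/9275) = -27785/25939 - 470*I*√83/6889*(-1/9275) = -27785/25939 + 94*I*√83/12779095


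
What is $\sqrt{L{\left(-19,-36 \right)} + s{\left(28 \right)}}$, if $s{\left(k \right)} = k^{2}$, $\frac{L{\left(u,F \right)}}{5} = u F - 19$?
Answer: $\sqrt{4109} \approx 64.101$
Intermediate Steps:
$L{\left(u,F \right)} = -95 + 5 F u$ ($L{\left(u,F \right)} = 5 \left(u F - 19\right) = 5 \left(F u - 19\right) = 5 \left(-19 + F u\right) = -95 + 5 F u$)
$\sqrt{L{\left(-19,-36 \right)} + s{\left(28 \right)}} = \sqrt{\left(-95 + 5 \left(-36\right) \left(-19\right)\right) + 28^{2}} = \sqrt{\left(-95 + 3420\right) + 784} = \sqrt{3325 + 784} = \sqrt{4109}$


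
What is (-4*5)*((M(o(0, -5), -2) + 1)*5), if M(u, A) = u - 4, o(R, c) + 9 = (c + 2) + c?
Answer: 2000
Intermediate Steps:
o(R, c) = -7 + 2*c (o(R, c) = -9 + ((c + 2) + c) = -9 + ((2 + c) + c) = -9 + (2 + 2*c) = -7 + 2*c)
M(u, A) = -4 + u
(-4*5)*((M(o(0, -5), -2) + 1)*5) = (-4*5)*(((-4 + (-7 + 2*(-5))) + 1)*5) = -20*((-4 + (-7 - 10)) + 1)*5 = -20*((-4 - 17) + 1)*5 = -20*(-21 + 1)*5 = -(-400)*5 = -20*(-100) = 2000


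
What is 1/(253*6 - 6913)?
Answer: -1/5395 ≈ -0.00018536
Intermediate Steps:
1/(253*6 - 6913) = 1/(1518 - 6913) = 1/(-5395) = -1/5395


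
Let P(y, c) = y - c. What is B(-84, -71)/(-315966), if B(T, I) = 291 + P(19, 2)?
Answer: -22/22569 ≈ -0.00097479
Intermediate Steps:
B(T, I) = 308 (B(T, I) = 291 + (19 - 1*2) = 291 + (19 - 2) = 291 + 17 = 308)
B(-84, -71)/(-315966) = 308/(-315966) = 308*(-1/315966) = -22/22569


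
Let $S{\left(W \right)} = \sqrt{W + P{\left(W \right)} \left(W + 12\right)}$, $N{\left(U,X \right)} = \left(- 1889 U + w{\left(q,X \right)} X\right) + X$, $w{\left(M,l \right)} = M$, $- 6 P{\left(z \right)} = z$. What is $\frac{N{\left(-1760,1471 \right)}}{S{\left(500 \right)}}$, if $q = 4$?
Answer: $- \frac{666399 i \sqrt{3795}}{2530} \approx - 16226.0 i$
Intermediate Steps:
$P{\left(z \right)} = - \frac{z}{6}$
$N{\left(U,X \right)} = - 1889 U + 5 X$ ($N{\left(U,X \right)} = \left(- 1889 U + 4 X\right) + X = - 1889 U + 5 X$)
$S{\left(W \right)} = \sqrt{W - \frac{W \left(12 + W\right)}{6}}$ ($S{\left(W \right)} = \sqrt{W + - \frac{W}{6} \left(W + 12\right)} = \sqrt{W + - \frac{W}{6} \left(12 + W\right)} = \sqrt{W - \frac{W \left(12 + W\right)}{6}}$)
$\frac{N{\left(-1760,1471 \right)}}{S{\left(500 \right)}} = \frac{\left(-1889\right) \left(-1760\right) + 5 \cdot 1471}{\frac{1}{6} \sqrt{6} \sqrt{500 \left(-6 - 500\right)}} = \frac{3324640 + 7355}{\frac{1}{6} \sqrt{6} \sqrt{500 \left(-6 - 500\right)}} = \frac{3331995}{\frac{1}{6} \sqrt{6} \sqrt{500 \left(-506\right)}} = \frac{3331995}{\frac{1}{6} \sqrt{6} \sqrt{-253000}} = \frac{3331995}{\frac{1}{6} \sqrt{6} \cdot 10 i \sqrt{2530}} = \frac{3331995}{\frac{10}{3} i \sqrt{3795}} = 3331995 \left(- \frac{i \sqrt{3795}}{12650}\right) = - \frac{666399 i \sqrt{3795}}{2530}$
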